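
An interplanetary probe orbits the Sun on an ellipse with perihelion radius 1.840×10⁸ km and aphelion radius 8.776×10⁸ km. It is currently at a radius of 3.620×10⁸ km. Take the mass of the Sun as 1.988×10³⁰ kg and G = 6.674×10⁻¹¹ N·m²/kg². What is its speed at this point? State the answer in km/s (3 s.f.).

v ≈ 22.0 km/s

μ = GM = 6.674×10⁻¹¹ × 1.988×10³⁰ = 1.327×10²⁰ m³/s².
Semi-major axis a = (r_p + r_a)/2 = 5.3080×10⁸ km = 5.308×10¹¹ m.
Vis-viva: v² = μ(2/r − 1/a) = 1.327×10²⁰ × (5.525×10⁻¹² − 1.884×10⁻¹²) = 4.831×10⁸ m²/s².
v = 21980 m/s = 21.98 km/s.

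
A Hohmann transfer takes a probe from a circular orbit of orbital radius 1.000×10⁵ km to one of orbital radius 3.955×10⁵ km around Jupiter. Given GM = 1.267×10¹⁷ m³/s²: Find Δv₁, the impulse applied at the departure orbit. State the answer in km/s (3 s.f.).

r₁ = 1.000×10⁵ km = 1.000×10⁸ m.
r₂ = 3.955×10⁵ km = 3.955×10⁸ m.
Transfer ellipse a_t = (r₁ + r₂)/2 = 2.478×10⁸ m.
At r₁: circular v_c1 = √(μ/r₁) = 35590 m/s; transfer-perijove v_p = √[μ(2/r₁ − 1/a_t)] = 44970 m/s.
Δv₁ = v_p − v_c1 = 9378 m/s.
= 9.378 km/s.

Δv ≈ 9.38 km/s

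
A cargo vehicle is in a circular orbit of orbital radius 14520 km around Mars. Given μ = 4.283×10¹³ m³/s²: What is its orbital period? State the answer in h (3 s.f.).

r = 14520 km = 1.452×10⁷ m.
Kepler's third law: T = 2π√(r³/μ) = 2π√((1.452×10⁷)³ / 4.283×10¹³).
r³/μ = 7.147×10⁷ s², so T = 2π × 8.454×10³ = 5.312×10⁴ s.
Converting: 5.312×10⁴ s ÷ 3600 = 14.76 h.

T ≈ 14.8 h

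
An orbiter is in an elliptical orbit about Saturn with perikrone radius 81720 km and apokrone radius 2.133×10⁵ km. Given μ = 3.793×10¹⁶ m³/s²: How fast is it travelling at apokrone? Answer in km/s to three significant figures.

Semi-major axis a = (r_p + r_a)/2 = 1.4751×10⁵ km = 1.475×10⁸ m.
Vis-viva: v² = μ(2/r − 1/a) = 3.793×10¹⁶ × (9.376×10⁻⁹ − 6.779×10⁻⁹) = 9.851×10⁷ m²/s².
v = 9925 m/s = 9.925 km/s.

v ≈ 9.93 km/s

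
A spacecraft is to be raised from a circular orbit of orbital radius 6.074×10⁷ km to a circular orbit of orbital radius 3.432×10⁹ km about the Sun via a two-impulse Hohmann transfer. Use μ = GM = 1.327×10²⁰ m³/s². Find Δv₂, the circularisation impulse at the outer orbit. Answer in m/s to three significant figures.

Δv ≈ 5060 m/s

r₁ = 6.074×10⁷ km = 6.074×10¹⁰ m.
r₂ = 3.432×10⁹ km = 3.432×10¹² m.
Transfer ellipse a_t = (r₁ + r₂)/2 = 1.746×10¹² m.
At r₁: circular v_c1 = √(μ/r₁) = 46740 m/s; transfer-perihelion v_p = √[μ(2/r₁ − 1/a_t)] = 65520 m/s.
At r₂: circular v_c2 = √(μ/r₂) = 6218 m/s; transfer-aphelion v_a = √[μ(2/r₂ − 1/a_t)] = 1160 m/s.
Δv₂ = v_c2 − v_a = 5058 m/s.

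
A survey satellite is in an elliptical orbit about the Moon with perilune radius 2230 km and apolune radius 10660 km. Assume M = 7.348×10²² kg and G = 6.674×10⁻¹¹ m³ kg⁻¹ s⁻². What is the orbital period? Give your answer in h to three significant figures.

T ≈ 12.9 h

μ = GM = 6.674×10⁻¹¹ × 7.348×10²² = 4.904×10¹² m³/s².
Semi-major axis a = (r_p + r_a)/2 = (2230.0 + 10660)/2 = 6445.0 km = 6.445×10⁶ m.
By Kepler's third law T = 2π√(a³/μ) = 2π × 7.389×10³ = 4.642×10⁴ s.
= 12.90 h.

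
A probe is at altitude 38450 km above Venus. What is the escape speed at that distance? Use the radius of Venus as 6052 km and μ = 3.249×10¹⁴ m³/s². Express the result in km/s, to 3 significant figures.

v_esc ≈ 3.82 km/s

r = 6052 + 38450 = 44502 km = 4.4502×10⁷ m.
Escape speed v_esc = √(2μ/r) = √(2 × 3.249×10¹⁴ / 4.450×10⁷) = √(1.460×10⁷) = 3821 m/s.
= 3.821 km/s.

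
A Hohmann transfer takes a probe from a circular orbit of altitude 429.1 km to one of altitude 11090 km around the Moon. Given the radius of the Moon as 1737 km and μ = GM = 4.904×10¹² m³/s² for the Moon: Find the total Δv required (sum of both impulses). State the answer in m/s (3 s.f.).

r₁ = 1737 + 429.1 = 2166.1 km = 2.1661×10⁶ m.
r₂ = 1737 + 11090 = 12827 km = 1.2827×10⁷ m.
Transfer ellipse a_t = (r₁ + r₂)/2 = 7.497×10⁶ m.
At r₁: circular v_c1 = √(μ/r₁) = 1505 m/s; transfer-perilune v_p = √[μ(2/r₁ − 1/a_t)] = 1968 m/s.
Δv₁ = v_p − v_c1 = 463.5 m/s.
At r₂: circular v_c2 = √(μ/r₂) = 618.3 m/s; transfer-apolune v_a = √[μ(2/r₂ − 1/a_t)] = 332.4 m/s.
Δv₂ = v_c2 − v_a = 285.9 m/s.
Total Δv = Δv₁ + Δv₂ = 749.5 m/s.

Δv_total ≈ 749 m/s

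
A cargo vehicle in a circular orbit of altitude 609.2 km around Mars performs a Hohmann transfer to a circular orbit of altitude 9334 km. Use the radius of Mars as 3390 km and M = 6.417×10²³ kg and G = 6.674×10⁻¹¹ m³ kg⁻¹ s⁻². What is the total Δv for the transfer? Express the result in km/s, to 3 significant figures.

μ = GM = 6.674×10⁻¹¹ × 6.417×10²³ = 4.283×10¹³ m³/s².
r₁ = 3390 + 609.2 = 3999.2 km = 3.9992×10⁶ m.
r₂ = 3390 + 9334 = 12724 km = 1.2724×10⁷ m.
Transfer ellipse a_t = (r₁ + r₂)/2 = 8.362×10⁶ m.
At r₁: circular v_c1 = √(μ/r₁) = 3272 m/s; transfer-periapsis v_p = √[μ(2/r₁ − 1/a_t)] = 4037 m/s.
Δv₁ = v_p − v_c1 = 764.4 m/s.
At r₂: circular v_c2 = √(μ/r₂) = 1835 m/s; transfer-apoapsis v_a = √[μ(2/r₂ − 1/a_t)] = 1269 m/s.
Δv₂ = v_c2 − v_a = 565.8 m/s.
Total Δv = Δv₁ + Δv₂ = 1330 m/s = 1.330 km/s.

Δv_total ≈ 1.33 km/s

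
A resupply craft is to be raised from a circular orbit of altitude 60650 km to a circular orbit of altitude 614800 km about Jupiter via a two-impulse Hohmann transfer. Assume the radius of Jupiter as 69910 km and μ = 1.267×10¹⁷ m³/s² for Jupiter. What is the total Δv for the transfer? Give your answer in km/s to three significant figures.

r₁ = 69910 + 60650 = 130560 km = 1.3056×10⁸ m.
r₂ = 69910 + 614800 = 684710 km = 6.8471×10⁸ m.
Transfer ellipse a_t = (r₁ + r₂)/2 = 4.076×10⁸ m.
At r₁: circular v_c1 = √(μ/r₁) = 31150 m/s; transfer-perijove v_p = √[μ(2/r₁ − 1/a_t)] = 40370 m/s.
Δv₁ = v_p − v_c1 = 9222 m/s.
At r₂: circular v_c2 = √(μ/r₂) = 13600 m/s; transfer-apojove v_a = √[μ(2/r₂ − 1/a_t)] = 7698 m/s.
Δv₂ = v_c2 − v_a = 5905 m/s.
Total Δv = Δv₁ + Δv₂ = 15130 m/s = 15.13 km/s.

Δv_total ≈ 15.1 km/s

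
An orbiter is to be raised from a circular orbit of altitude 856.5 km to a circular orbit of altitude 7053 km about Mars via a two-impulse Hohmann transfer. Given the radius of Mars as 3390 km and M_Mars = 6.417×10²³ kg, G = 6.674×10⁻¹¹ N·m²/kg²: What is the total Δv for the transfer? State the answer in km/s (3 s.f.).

Δv_total ≈ 1.10 km/s

μ = GM = 6.674×10⁻¹¹ × 6.417×10²³ = 4.283×10¹³ m³/s².
r₁ = 3390 + 856.5 = 4246.5 km = 4.2465×10⁶ m.
r₂ = 3390 + 7053 = 10443 km = 1.0443×10⁷ m.
Transfer ellipse a_t = (r₁ + r₂)/2 = 7.345×10⁶ m.
At r₁: circular v_c1 = √(μ/r₁) = 3176 m/s; transfer-periapsis v_p = √[μ(2/r₁ − 1/a_t)] = 3787 m/s.
Δv₁ = v_p − v_c1 = 611.0 m/s.
At r₂: circular v_c2 = √(μ/r₂) = 2025 m/s; transfer-apoapsis v_a = √[μ(2/r₂ − 1/a_t)] = 1540 m/s.
Δv₂ = v_c2 − v_a = 485.3 m/s.
Total Δv = Δv₁ + Δv₂ = 1096 m/s = 1.096 km/s.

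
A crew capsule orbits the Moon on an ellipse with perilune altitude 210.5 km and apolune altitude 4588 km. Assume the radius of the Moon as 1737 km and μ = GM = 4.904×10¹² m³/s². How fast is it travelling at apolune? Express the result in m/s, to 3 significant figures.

v ≈ 604 m/s

r_p = 1737 + 210.5 = 1947.5 km = 1.9475×10⁶ m.
r_a = 1737 + 4588 = 6325.0 km = 6.3250×10⁶ m.
Semi-major axis a = (r_p + r_a)/2 = 4136.2 km = 4.136×10⁶ m.
Vis-viva: v² = μ(2/r − 1/a) = 4.904×10¹² × (3.162×10⁻⁷ − 2.418×10⁻⁷) = 3.651×10⁵ m²/s².
v = 604.2 m/s.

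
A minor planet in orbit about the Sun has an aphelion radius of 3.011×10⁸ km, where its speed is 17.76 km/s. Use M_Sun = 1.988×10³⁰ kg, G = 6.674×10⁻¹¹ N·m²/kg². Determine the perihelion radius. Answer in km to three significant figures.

μ = GM = 6.674×10⁻¹¹ × 1.988×10³⁰ = 1.327×10²⁰ m³/s².
r_a = 3.011×10¹¹ m.
Specific energy ε = v²/2 − μ/r = -2.829×10⁸ J/kg, so a = −μ/(2ε) = 2.345×10¹¹ m.
The apsides satisfy r_p + r_a = 2a, so the perihelion radius is 2a − r_a = 1.678×10¹¹ m = 1.6783×10⁸ km.

perihelion radius ≈ 1.68×10⁸ km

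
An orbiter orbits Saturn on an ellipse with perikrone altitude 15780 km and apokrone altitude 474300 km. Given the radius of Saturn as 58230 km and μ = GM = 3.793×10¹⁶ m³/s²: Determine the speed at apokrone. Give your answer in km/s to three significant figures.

r_p = 58230 + 15780 = 74010 km = 7.4010×10⁷ m.
r_a = 58230 + 474300 = 532530 km = 5.3253×10⁸ m.
Semi-major axis a = (r_p + r_a)/2 = 3.0327×10⁵ km = 3.033×10⁸ m.
Vis-viva: v² = μ(2/r − 1/a) = 3.793×10¹⁶ × (3.756×10⁻⁹ − 3.297×10⁻⁹) = 1.738×10⁷ m²/s².
v = 4169 m/s = 4.169 km/s.

v ≈ 4.17 km/s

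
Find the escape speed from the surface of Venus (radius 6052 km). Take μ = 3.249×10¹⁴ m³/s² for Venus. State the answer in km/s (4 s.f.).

v_esc ≈ 10.36 km/s

r = R = 6.052×10⁶ m.
Escape speed v_esc = √(2μ/r) = √(2 × 3.249×10¹⁴ / 6.052×10⁶) = √(1.074×10⁸) = 10360 m/s.
= 10.36 km/s.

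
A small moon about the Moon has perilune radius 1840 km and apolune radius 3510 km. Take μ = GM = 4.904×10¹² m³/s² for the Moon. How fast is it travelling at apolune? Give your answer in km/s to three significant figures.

Semi-major axis a = (r_p + r_a)/2 = 2675.0 km = 2.675×10⁶ m.
Vis-viva: v² = μ(2/r − 1/a) = 4.904×10¹² × (5.698×10⁻⁷ − 3.738×10⁻⁷) = 9.610×10⁵ m²/s².
v = 980.3 m/s = 0.9803 km/s.

v ≈ 0.98 km/s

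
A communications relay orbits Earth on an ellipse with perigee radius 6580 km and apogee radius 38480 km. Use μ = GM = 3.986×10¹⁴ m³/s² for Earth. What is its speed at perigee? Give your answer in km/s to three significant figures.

v ≈ 10.2 km/s

Semi-major axis a = (r_p + r_a)/2 = 22530 km = 2.253×10⁷ m.
Vis-viva: v² = μ(2/r − 1/a) = 3.986×10¹⁴ × (3.040×10⁻⁷ − 4.439×10⁻⁸) = 1.035×10⁸ m²/s².
v = 10170 m/s = 10.17 km/s.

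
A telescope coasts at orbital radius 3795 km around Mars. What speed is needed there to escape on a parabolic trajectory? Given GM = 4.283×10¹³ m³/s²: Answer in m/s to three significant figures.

r = 3795 km = 3.795×10⁶ m.
Escape speed v_esc = √(2μ/r) = √(2 × 4.283×10¹³ / 3.795×10⁶) = √(2.257×10⁷) = 4751 m/s.

v_esc ≈ 4750 m/s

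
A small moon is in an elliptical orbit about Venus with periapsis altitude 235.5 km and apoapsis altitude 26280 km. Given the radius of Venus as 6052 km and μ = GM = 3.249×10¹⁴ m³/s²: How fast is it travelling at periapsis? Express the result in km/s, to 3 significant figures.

v ≈ 9.30 km/s

r_p = 6052 + 235.5 = 6287.5 km = 6.2875×10⁶ m.
r_a = 6052 + 26280 = 32332 km = 3.2332×10⁷ m.
Semi-major axis a = (r_p + r_a)/2 = 19310 km = 1.931×10⁷ m.
Vis-viva: v² = μ(2/r − 1/a) = 3.249×10¹⁴ × (3.181×10⁻⁷ − 5.179×10⁻⁸) = 8.652×10⁷ m²/s².
v = 9302 m/s = 9.302 km/s.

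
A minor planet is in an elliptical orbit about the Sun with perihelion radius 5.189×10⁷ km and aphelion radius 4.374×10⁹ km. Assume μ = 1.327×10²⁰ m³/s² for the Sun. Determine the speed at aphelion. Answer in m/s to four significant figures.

v ≈ 843.4 m/s

Semi-major axis a = (r_p + r_a)/2 = 2.2129×10⁹ km = 2.213×10¹² m.
Vis-viva: v² = μ(2/r − 1/a) = 1.327×10²⁰ × (4.572×10⁻¹³ − 4.519×10⁻¹³) = 7.114×10⁵ m²/s².
v = 843.4 m/s.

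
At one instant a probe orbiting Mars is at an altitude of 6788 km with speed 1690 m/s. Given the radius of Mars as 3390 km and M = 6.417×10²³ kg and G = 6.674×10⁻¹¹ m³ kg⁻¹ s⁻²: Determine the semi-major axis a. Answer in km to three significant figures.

μ = GM = 6.674×10⁻¹¹ × 6.417×10²³ = 4.283×10¹³ m³/s².
r = 3390 + 6788 = 10178 km = 1.018×10⁷ m.
Vis-viva rearranged: 1/a = 2/r − v²/μ = 1.965×10⁻⁷ − 6.669×10⁻⁸ = 1.298×10⁻⁷ m⁻¹.
a = 7.703×10⁶ m = 7703.4 km.

a ≈ 7700 km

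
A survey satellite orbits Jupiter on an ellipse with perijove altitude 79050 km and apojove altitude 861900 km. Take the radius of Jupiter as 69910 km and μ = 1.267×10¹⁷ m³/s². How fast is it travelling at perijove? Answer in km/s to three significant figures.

r_p = 69910 + 79050 = 148960 km = 1.4896×10⁸ m.
r_a = 69910 + 861900 = 931810 km = 9.3181×10⁸ m.
Semi-major axis a = (r_p + r_a)/2 = 5.4038×10⁵ km = 5.404×10⁸ m.
Vis-viva: v² = μ(2/r − 1/a) = 1.267×10¹⁷ × (1.343×10⁻⁸ − 1.851×10⁻⁹) = 1.467×10⁹ m²/s².
v = 38300 m/s = 38.30 km/s.

v ≈ 38.3 km/s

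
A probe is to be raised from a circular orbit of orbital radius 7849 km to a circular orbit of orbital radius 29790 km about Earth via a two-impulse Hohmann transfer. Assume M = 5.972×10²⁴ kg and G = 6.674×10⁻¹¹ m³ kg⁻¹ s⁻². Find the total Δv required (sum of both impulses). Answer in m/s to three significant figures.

Δv_total ≈ 3140 m/s

μ = GM = 6.674×10⁻¹¹ × 5.972×10²⁴ = 3.986×10¹⁴ m³/s².
r₁ = 7849 km = 7.849×10⁶ m.
r₂ = 29790 km = 2.979×10⁷ m.
Transfer ellipse a_t = (r₁ + r₂)/2 = 1.882×10⁷ m.
At r₁: circular v_c1 = √(μ/r₁) = 7126 m/s; transfer-perigee v_p = √[μ(2/r₁ − 1/a_t)] = 8966 m/s.
Δv₁ = v_p − v_c1 = 1840 m/s.
At r₂: circular v_c2 = √(μ/r₂) = 3658 m/s; transfer-apogee v_a = √[μ(2/r₂ − 1/a_t)] = 2362 m/s.
Δv₂ = v_c2 − v_a = 1296 m/s.
Total Δv = Δv₁ + Δv₂ = 3135 m/s.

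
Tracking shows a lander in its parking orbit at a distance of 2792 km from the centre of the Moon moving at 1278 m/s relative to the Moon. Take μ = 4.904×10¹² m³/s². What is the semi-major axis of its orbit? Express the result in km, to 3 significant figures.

a ≈ 2610 km

r = 2.792×10⁶ m.
Vis-viva rearranged: 1/a = 2/r − v²/μ = 7.163×10⁻⁷ − 3.331×10⁻⁷ = 3.833×10⁻⁷ m⁻¹.
a = 2.609×10⁶ m = 2609.1 km.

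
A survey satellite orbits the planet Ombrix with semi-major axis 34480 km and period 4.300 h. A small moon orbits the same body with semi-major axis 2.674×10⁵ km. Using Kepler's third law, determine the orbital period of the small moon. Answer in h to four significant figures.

Kepler's third law: T² ∝ a³, so T₂ = T₁ (a₂/a₁)^(3/2).
a₂/a₁ = 7.755, (a₂/a₁)^(3/2) = 21.60.
T₂ = 4.300 × 21.60 = 92.87 h.

T₂ ≈ 92.87 h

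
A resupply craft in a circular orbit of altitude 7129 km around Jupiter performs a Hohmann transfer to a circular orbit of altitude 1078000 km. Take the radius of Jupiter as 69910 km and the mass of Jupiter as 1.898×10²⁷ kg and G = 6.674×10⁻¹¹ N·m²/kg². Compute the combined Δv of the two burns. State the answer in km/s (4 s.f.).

Δv_total ≈ 21.74 km/s

μ = GM = 6.674×10⁻¹¹ × 1.898×10²⁷ = 1.267×10¹⁷ m³/s².
r₁ = 69910 + 7129 = 77039 km = 7.7039×10⁷ m.
r₂ = 69910 + 1078000 = 1147900 km = 1.1479×10⁹ m.
Transfer ellipse a_t = (r₁ + r₂)/2 = 6.125×10⁸ m.
At r₁: circular v_c1 = √(μ/r₁) = 40550 m/s; transfer-perijove v_p = √[μ(2/r₁ − 1/a_t)] = 55510 m/s.
Δv₁ = v_p − v_c1 = 14960 m/s.
At r₂: circular v_c2 = √(μ/r₂) = 10500 m/s; transfer-apojove v_a = √[μ(2/r₂ − 1/a_t)] = 3726 m/s.
Δv₂ = v_c2 − v_a = 6779 m/s.
Total Δv = Δv₁ + Δv₂ = 21740 m/s = 21.74 km/s.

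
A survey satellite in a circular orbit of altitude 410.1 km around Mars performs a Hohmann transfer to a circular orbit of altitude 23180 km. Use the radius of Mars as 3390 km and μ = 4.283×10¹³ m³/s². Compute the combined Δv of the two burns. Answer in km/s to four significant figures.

Δv_total ≈ 1.718 km/s

r₁ = 3390 + 410.1 = 3800.1 km = 3.8001×10⁶ m.
r₂ = 3390 + 23180 = 26570 km = 2.6570×10⁷ m.
Transfer ellipse a_t = (r₁ + r₂)/2 = 1.519×10⁷ m.
At r₁: circular v_c1 = √(μ/r₁) = 3357 m/s; transfer-periapsis v_p = √[μ(2/r₁ − 1/a_t)] = 4441 m/s.
Δv₁ = v_p − v_c1 = 1084 m/s.
At r₂: circular v_c2 = √(μ/r₂) = 1270 m/s; transfer-apoapsis v_a = √[μ(2/r₂ − 1/a_t)] = 635.1 m/s.
Δv₂ = v_c2 − v_a = 634.5 m/s.
Total Δv = Δv₁ + Δv₂ = 1718 m/s = 1.718 km/s.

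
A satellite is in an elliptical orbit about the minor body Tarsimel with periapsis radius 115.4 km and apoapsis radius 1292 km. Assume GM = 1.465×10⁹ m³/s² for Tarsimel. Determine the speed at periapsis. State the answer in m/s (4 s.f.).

Semi-major axis a = (r_p + r_a)/2 = 703.70 km = 7.037×10⁵ m.
Vis-viva: v² = μ(2/r − 1/a) = 1.465×10⁹ × (1.733×10⁻⁵ − 1.421×10⁻⁶) = 2.331×10⁴ m²/s².
v = 152.7 m/s.

v ≈ 152.7 m/s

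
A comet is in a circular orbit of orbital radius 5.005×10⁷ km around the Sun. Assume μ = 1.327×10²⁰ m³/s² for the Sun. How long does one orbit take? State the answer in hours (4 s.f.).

T ≈ 1696 hours

r = 5.005×10⁷ km = 5.005×10¹⁰ m.
Kepler's third law: T = 2π√(r³/μ) = 2π√((5.005×10¹⁰)³ / 1.327×10²⁰).
r³/μ = 9.448×10¹¹ s², so T = 2π × 9.720×10⁵ = 6.107×10⁶ s.
Converting: 6.107×10⁶ s ÷ 3600 = 1696 hours.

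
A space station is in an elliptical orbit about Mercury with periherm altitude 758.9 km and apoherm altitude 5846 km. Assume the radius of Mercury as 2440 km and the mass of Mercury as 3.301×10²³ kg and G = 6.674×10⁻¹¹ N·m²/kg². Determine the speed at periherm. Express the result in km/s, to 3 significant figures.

v ≈ 3.15 km/s

μ = GM = 6.674×10⁻¹¹ × 3.301×10²³ = 2.203×10¹³ m³/s².
r_p = 2440 + 758.9 = 3198.9 km = 3.1989×10⁶ m.
r_a = 2440 + 5846 = 8286.0 km = 8.2860×10⁶ m.
Semi-major axis a = (r_p + r_a)/2 = 5742.4 km = 5.742×10⁶ m.
Vis-viva: v² = μ(2/r − 1/a) = 2.203×10¹³ × (6.252×10⁻⁷ − 1.741×10⁻⁷) = 9.938×10⁶ m²/s².
v = 3152 m/s = 3.152 km/s.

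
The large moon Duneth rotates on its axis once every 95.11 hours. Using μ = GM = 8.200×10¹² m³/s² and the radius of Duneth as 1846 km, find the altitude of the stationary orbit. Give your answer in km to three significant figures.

h_sync ≈ 27100 km

T = 95.11 hours = 3.424×10⁵ s.
A synchronous orbit has period T, so by Kepler's third law a = (μT²/4π²)^(1/3).
μT²/4π² = 8.200×10¹² × (3.424×10⁵)² / 39.48 = 2.435×10²² m³.
a = 2.898×10⁷ m = 28985 km.
Altitude h = a − R = 28985 − 1846 = 27139 km.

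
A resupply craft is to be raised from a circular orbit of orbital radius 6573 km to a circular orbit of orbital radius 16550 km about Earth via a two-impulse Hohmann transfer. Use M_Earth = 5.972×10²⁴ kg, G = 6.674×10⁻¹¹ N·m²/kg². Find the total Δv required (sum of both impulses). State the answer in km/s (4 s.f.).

Δv_total ≈ 2.737 km/s

μ = GM = 6.674×10⁻¹¹ × 5.972×10²⁴ = 3.986×10¹⁴ m³/s².
r₁ = 6573 km = 6.573×10⁶ m.
r₂ = 16550 km = 1.655×10⁷ m.
Transfer ellipse a_t = (r₁ + r₂)/2 = 1.156×10⁷ m.
At r₁: circular v_c1 = √(μ/r₁) = 7787 m/s; transfer-perigee v_p = √[μ(2/r₁ − 1/a_t)] = 9317 m/s.
Δv₁ = v_p − v_c1 = 1530 m/s.
At r₂: circular v_c2 = √(μ/r₂) = 4907 m/s; transfer-apogee v_a = √[μ(2/r₂ − 1/a_t)] = 3700 m/s.
Δv₂ = v_c2 − v_a = 1207 m/s.
Total Δv = Δv₁ + Δv₂ = 2737 m/s = 2.737 km/s.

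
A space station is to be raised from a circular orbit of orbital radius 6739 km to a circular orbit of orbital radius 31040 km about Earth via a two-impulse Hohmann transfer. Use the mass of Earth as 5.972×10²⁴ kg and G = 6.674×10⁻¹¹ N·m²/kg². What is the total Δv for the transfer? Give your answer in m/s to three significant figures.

μ = GM = 6.674×10⁻¹¹ × 5.972×10²⁴ = 3.986×10¹⁴ m³/s².
r₁ = 6739 km = 6.739×10⁶ m.
r₂ = 31040 km = 3.104×10⁷ m.
Transfer ellipse a_t = (r₁ + r₂)/2 = 1.889×10⁷ m.
At r₁: circular v_c1 = √(μ/r₁) = 7691 m/s; transfer-perigee v_p = √[μ(2/r₁ − 1/a_t)] = 9858 m/s.
Δv₁ = v_p − v_c1 = 2168 m/s.
At r₂: circular v_c2 = √(μ/r₂) = 3583 m/s; transfer-apogee v_a = √[μ(2/r₂ − 1/a_t)] = 2140 m/s.
Δv₂ = v_c2 − v_a = 1443 m/s.
Total Δv = Δv₁ + Δv₂ = 3611 m/s.

Δv_total ≈ 3610 m/s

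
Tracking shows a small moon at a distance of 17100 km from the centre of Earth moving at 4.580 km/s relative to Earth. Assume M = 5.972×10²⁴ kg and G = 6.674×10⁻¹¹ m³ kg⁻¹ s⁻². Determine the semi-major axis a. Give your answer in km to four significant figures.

a ≈ 15540 km

μ = GM = 6.674×10⁻¹¹ × 5.972×10²⁴ = 3.986×10¹⁴ m³/s².
r = 1.710×10⁷ m.
Vis-viva rearranged: 1/a = 2/r − v²/μ = 1.170×10⁻⁷ − 5.263×10⁻⁸ = 6.433×10⁻⁸ m⁻¹.
a = 1.554×10⁷ m = 15545 km.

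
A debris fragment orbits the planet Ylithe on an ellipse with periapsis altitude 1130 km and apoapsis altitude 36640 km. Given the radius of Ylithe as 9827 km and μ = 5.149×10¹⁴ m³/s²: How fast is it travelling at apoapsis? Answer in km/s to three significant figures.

r_p = 9827 + 1130 = 10957 km = 1.0957×10⁷ m.
r_a = 9827 + 36640 = 46467 km = 4.6467×10⁷ m.
Semi-major axis a = (r_p + r_a)/2 = 28712 km = 2.871×10⁷ m.
Vis-viva: v² = μ(2/r − 1/a) = 5.149×10¹⁴ × (4.304×10⁻⁸ − 3.483×10⁻⁸) = 4.229×10⁶ m²/s².
v = 2056 m/s = 2.056 km/s.

v ≈ 2.06 km/s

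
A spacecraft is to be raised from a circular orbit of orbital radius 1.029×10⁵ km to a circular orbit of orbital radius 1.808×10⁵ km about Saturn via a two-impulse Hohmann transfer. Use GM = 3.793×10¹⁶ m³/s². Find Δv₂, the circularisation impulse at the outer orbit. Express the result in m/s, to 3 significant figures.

r₁ = 1.029×10⁵ km = 1.029×10⁸ m.
r₂ = 1.808×10⁵ km = 1.808×10⁸ m.
Transfer ellipse a_t = (r₁ + r₂)/2 = 1.418×10⁸ m.
At r₁: circular v_c1 = √(μ/r₁) = 19200 m/s; transfer-perikrone v_p = √[μ(2/r₁ − 1/a_t)] = 21680 m/s.
At r₂: circular v_c2 = √(μ/r₂) = 14480 m/s; transfer-apokrone v_a = √[μ(2/r₂ − 1/a_t)] = 12340 m/s.
Δv₂ = v_c2 − v_a = 2148 m/s.

Δv ≈ 2150 m/s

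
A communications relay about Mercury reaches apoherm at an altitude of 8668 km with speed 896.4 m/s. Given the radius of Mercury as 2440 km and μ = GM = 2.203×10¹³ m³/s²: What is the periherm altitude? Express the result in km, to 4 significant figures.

r_a = 2440 + 8668 = 11108 km = 1.111×10⁷ m.
Specific energy ε = v²/2 − μ/r = -1.581×10⁶ J/kg, so a = −μ/(2ε) = 6.965×10⁶ m.
The apsides satisfy r_p + r_a = 2a, so the periherm radius is 2a − r_a = 2.822×10⁶ m = 2821.9 km.
Periherm altitude = 2821.9 − 2440 = 381.91 km.

periherm altitude ≈ 381.9 km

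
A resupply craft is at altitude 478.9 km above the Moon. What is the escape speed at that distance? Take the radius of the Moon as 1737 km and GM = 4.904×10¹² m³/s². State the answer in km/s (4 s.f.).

v_esc ≈ 2.104 km/s

r = 1737 + 478.9 = 2215.9 km = 2.2159×10⁶ m.
Escape speed v_esc = √(2μ/r) = √(2 × 4.904×10¹² / 2.216×10⁶) = √(4.426×10⁶) = 2104 m/s.
= 2.104 km/s.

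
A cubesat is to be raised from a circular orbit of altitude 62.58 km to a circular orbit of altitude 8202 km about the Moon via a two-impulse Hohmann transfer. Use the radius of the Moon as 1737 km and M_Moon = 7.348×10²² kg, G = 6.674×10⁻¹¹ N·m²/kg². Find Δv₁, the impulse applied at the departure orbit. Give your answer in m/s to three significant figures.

μ = GM = 6.674×10⁻¹¹ × 7.348×10²² = 4.904×10¹² m³/s².
r₁ = 1737 + 62.58 = 1799.6 km = 1.7996×10⁶ m.
r₂ = 1737 + 8202 = 9939.0 km = 9.9390×10⁶ m.
Transfer ellipse a_t = (r₁ + r₂)/2 = 5.869×10⁶ m.
At r₁: circular v_c1 = √(μ/r₁) = 1651 m/s; transfer-perilune v_p = √[μ(2/r₁ − 1/a_t)] = 2148 m/s.
Δv₁ = v_p − v_c1 = 497.4 m/s.

Δv ≈ 497 m/s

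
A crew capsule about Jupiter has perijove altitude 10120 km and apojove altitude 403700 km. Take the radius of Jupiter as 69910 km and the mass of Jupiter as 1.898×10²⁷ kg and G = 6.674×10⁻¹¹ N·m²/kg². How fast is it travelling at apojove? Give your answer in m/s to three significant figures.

μ = GM = 6.674×10⁻¹¹ × 1.898×10²⁷ = 1.267×10¹⁷ m³/s².
r_p = 69910 + 10120 = 80030 km = 8.0030×10⁷ m.
r_a = 69910 + 403700 = 473610 km = 4.7361×10⁸ m.
Semi-major axis a = (r_p + r_a)/2 = 2.7682×10⁵ km = 2.768×10⁸ m.
Vis-viva: v² = μ(2/r − 1/a) = 1.267×10¹⁷ × (4.223×10⁻⁹ − 3.612×10⁻⁹) = 7.732×10⁷ m²/s².
v = 8793 m/s.

v ≈ 8790 m/s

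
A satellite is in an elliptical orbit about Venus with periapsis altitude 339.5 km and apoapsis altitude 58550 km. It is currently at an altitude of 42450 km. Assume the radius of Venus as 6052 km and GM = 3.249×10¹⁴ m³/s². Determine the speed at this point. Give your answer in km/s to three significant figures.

r_p = 6052 + 339.5 = 6391.5 km = 6.3915×10⁶ m.
r_a = 6052 + 58550 = 64602 km = 6.4602×10⁷ m.
r = 6052 + 42450 = 48502 km = 4.850×10⁷ m.
Semi-major axis a = (r_p + r_a)/2 = 35497 km = 3.550×10⁷ m.
Vis-viva: v² = μ(2/r − 1/a) = 3.249×10¹⁴ × (4.124×10⁻⁸ − 2.817×10⁻⁸) = 4.244×10⁶ m²/s².
v = 2060 m/s = 2.060 km/s.

v ≈ 2.06 km/s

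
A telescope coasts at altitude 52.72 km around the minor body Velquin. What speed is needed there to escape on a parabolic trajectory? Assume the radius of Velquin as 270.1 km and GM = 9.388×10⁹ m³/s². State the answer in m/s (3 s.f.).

v_esc ≈ 241 m/s

r = 270.1 + 52.72 = 322.82 km = 3.2282×10⁵ m.
Escape speed v_esc = √(2μ/r) = √(2 × 9.388×10⁹ / 3.228×10⁵) = √(5.816×10⁴) = 241.2 m/s.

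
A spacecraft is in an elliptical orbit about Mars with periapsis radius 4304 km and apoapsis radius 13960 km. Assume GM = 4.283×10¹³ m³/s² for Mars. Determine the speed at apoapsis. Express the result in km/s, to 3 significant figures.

v ≈ 1.20 km/s

Semi-major axis a = (r_p + r_a)/2 = 9132.0 km = 9.132×10⁶ m.
Vis-viva: v² = μ(2/r − 1/a) = 4.283×10¹³ × (1.433×10⁻⁷ − 1.095×10⁻⁷) = 1.446×10⁶ m²/s².
v = 1202 m/s = 1.202 km/s.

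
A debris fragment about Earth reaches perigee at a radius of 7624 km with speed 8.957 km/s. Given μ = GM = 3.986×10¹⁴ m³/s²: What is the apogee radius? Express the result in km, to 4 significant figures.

r_p = 7.624×10⁶ m.
Specific energy ε = v²/2 − μ/r = -1.217×10⁷ J/kg, so a = −μ/(2ε) = 1.638×10⁷ m.
The apsides satisfy r_p + r_a = 2a, so the apogee radius is 2a − r_p = 2.513×10⁷ m = 25133 km.

apogee radius ≈ 25130 km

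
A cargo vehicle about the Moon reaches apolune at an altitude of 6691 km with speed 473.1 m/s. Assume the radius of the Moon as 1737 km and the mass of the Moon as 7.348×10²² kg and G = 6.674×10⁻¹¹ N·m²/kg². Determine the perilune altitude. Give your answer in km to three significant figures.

perilune altitude ≈ 270 km

μ = GM = 6.674×10⁻¹¹ × 7.348×10²² = 4.904×10¹² m³/s².
r_a = 1737 + 6691 = 8428.0 km = 8.428×10⁶ m.
Specific energy ε = v²/2 − μ/r = -4.700×10⁵ J/kg, so a = −μ/(2ε) = 5.217×10⁶ m.
The apsides satisfy r_p + r_a = 2a, so the perilune radius is 2a − r_a = 2.007×10⁶ m = 2006.9 km.
Perilune altitude = 2006.9 − 1737 = 269.94 km.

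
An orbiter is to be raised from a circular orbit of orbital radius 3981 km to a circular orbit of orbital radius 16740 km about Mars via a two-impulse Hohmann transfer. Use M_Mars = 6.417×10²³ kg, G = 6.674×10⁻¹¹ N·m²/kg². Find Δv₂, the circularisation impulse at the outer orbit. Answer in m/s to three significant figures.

Δv ≈ 608 m/s

μ = GM = 6.674×10⁻¹¹ × 6.417×10²³ = 4.283×10¹³ m³/s².
r₁ = 3981 km = 3.981×10⁶ m.
r₂ = 16740 km = 1.674×10⁷ m.
Transfer ellipse a_t = (r₁ + r₂)/2 = 1.036×10⁷ m.
At r₁: circular v_c1 = √(μ/r₁) = 3280 m/s; transfer-periapsis v_p = √[μ(2/r₁ − 1/a_t)] = 4169 m/s.
At r₂: circular v_c2 = √(μ/r₂) = 1599 m/s; transfer-apoapsis v_a = √[μ(2/r₂ − 1/a_t)] = 991.5 m/s.
Δv₂ = v_c2 − v_a = 608.0 m/s.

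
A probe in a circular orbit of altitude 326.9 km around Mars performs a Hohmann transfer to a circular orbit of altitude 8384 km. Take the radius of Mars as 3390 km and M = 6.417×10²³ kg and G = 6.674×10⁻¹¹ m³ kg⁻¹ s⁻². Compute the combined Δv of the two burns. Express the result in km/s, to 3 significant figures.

Δv_total ≈ 1.38 km/s

μ = GM = 6.674×10⁻¹¹ × 6.417×10²³ = 4.283×10¹³ m³/s².
r₁ = 3390 + 326.9 = 3716.9 km = 3.7169×10⁶ m.
r₂ = 3390 + 8384 = 11774 km = 1.1774×10⁷ m.
Transfer ellipse a_t = (r₁ + r₂)/2 = 7.745×10⁶ m.
At r₁: circular v_c1 = √(μ/r₁) = 3394 m/s; transfer-periapsis v_p = √[μ(2/r₁ − 1/a_t)] = 4185 m/s.
Δv₁ = v_p − v_c1 = 790.7 m/s.
At r₂: circular v_c2 = √(μ/r₂) = 1907 m/s; transfer-apoapsis v_a = √[μ(2/r₂ − 1/a_t)] = 1321 m/s.
Δv₂ = v_c2 − v_a = 586.0 m/s.
Total Δv = Δv₁ + Δv₂ = 1377 m/s = 1.377 km/s.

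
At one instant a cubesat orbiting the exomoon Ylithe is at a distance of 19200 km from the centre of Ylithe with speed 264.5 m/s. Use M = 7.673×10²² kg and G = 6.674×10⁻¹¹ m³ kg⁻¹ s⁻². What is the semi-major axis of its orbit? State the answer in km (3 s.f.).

a ≈ 11000 km

μ = GM = 6.674×10⁻¹¹ × 7.673×10²² = 5.121×10¹² m³/s².
r = 1.920×10⁷ m.
Specific orbital energy ε = v²/2 − μ/r = (264.5)²/2 − 5.121×10¹²/1.920×10⁷ = -2.317×10⁵ J/kg.
Since ε = −μ/(2a), a = −μ/(2ε) = 1.105×10⁷ m = 11049 km.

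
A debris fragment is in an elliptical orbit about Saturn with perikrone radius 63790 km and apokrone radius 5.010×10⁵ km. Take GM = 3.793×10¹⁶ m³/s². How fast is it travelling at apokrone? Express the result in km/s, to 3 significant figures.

v ≈ 4.14 km/s

Semi-major axis a = (r_p + r_a)/2 = 2.8240×10⁵ km = 2.824×10⁸ m.
Vis-viva: v² = μ(2/r − 1/a) = 3.793×10¹⁶ × (3.992×10⁻⁹ − 3.541×10⁻⁹) = 1.710×10⁷ m²/s².
v = 4135 m/s = 4.135 km/s.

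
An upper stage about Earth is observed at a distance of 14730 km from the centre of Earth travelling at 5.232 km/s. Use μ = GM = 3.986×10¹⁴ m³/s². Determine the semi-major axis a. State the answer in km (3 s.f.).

a ≈ 14900 km

r = 1.473×10⁷ m.
Vis-viva rearranged: 1/a = 2/r − v²/μ = 1.358×10⁻⁷ − 6.867×10⁻⁸ = 6.710×10⁻⁸ m⁻¹.
a = 1.490×10⁷ m = 14903 km.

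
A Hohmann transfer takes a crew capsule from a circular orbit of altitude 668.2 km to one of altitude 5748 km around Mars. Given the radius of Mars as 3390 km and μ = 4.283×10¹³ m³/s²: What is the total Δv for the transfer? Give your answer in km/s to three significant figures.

r₁ = 3390 + 668.2 = 4058.2 km = 4.0582×10⁶ m.
r₂ = 3390 + 5748 = 9138.0 km = 9.1380×10⁶ m.
Transfer ellipse a_t = (r₁ + r₂)/2 = 6.598×10⁶ m.
At r₁: circular v_c1 = √(μ/r₁) = 3249 m/s; transfer-periapsis v_p = √[μ(2/r₁ − 1/a_t)] = 3823 m/s.
Δv₁ = v_p − v_c1 = 574.5 m/s.
At r₂: circular v_c2 = √(μ/r₂) = 2165 m/s; transfer-apoapsis v_a = √[μ(2/r₂ − 1/a_t)] = 1698 m/s.
Δv₂ = v_c2 − v_a = 467.1 m/s.
Total Δv = Δv₁ + Δv₂ = 1042 m/s = 1.042 km/s.

Δv_total ≈ 1.04 km/s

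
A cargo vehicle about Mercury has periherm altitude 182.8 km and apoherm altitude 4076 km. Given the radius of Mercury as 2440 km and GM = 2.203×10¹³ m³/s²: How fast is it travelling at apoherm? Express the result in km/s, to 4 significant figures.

r_p = 2440 + 182.8 = 2622.8 km = 2.6228×10⁶ m.
r_a = 2440 + 4076 = 6516.0 km = 6.5160×10⁶ m.
Semi-major axis a = (r_p + r_a)/2 = 4569.4 km = 4.569×10⁶ m.
Vis-viva: v² = μ(2/r − 1/a) = 2.203×10¹³ × (3.069×10⁻⁷ − 2.188×10⁻⁷) = 1.941×10⁶ m²/s².
v = 1393 m/s = 1.393 km/s.

v ≈ 1.393 km/s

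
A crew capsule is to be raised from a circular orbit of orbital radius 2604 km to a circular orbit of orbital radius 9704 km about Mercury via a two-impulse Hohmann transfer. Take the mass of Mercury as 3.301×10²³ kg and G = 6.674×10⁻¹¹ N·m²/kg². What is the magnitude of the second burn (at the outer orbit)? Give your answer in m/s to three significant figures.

μ = GM = 6.674×10⁻¹¹ × 3.301×10²³ = 2.203×10¹³ m³/s².
r₁ = 2604 km = 2.604×10⁶ m.
r₂ = 9704 km = 9.704×10⁶ m.
Transfer ellipse a_t = (r₁ + r₂)/2 = 6.154×10⁶ m.
At r₁: circular v_c1 = √(μ/r₁) = 2909 m/s; transfer-periherm v_p = √[μ(2/r₁ − 1/a_t)] = 3653 m/s.
At r₂: circular v_c2 = √(μ/r₂) = 1507 m/s; transfer-apoherm v_a = √[μ(2/r₂ − 1/a_t)] = 980.1 m/s.
Δv₂ = v_c2 − v_a = 526.6 m/s.

Δv ≈ 527 m/s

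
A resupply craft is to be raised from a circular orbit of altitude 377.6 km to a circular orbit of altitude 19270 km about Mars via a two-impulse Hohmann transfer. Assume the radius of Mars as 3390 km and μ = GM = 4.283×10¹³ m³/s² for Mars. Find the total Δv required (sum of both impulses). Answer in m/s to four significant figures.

r₁ = 3390 + 377.6 = 3767.6 km = 3.7676×10⁶ m.
r₂ = 3390 + 19270 = 22660 km = 2.2660×10⁷ m.
Transfer ellipse a_t = (r₁ + r₂)/2 = 1.321×10⁷ m.
At r₁: circular v_c1 = √(μ/r₁) = 3372 m/s; transfer-periapsis v_p = √[μ(2/r₁ − 1/a_t)] = 4415 m/s.
Δv₁ = v_p − v_c1 = 1044 m/s.
At r₂: circular v_c2 = √(μ/r₂) = 1375 m/s; transfer-apoapsis v_a = √[μ(2/r₂ − 1/a_t)] = 734.1 m/s.
Δv₂ = v_c2 − v_a = 640.7 m/s.
Total Δv = Δv₁ + Δv₂ = 1684 m/s.

Δv_total ≈ 1684 m/s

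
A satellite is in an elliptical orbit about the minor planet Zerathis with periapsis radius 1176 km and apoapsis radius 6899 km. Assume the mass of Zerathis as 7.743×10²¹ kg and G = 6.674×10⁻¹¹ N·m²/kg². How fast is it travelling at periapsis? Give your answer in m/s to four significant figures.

μ = GM = 6.674×10⁻¹¹ × 7.743×10²¹ = 5.168×10¹¹ m³/s².
Semi-major axis a = (r_p + r_a)/2 = 4037.5 km = 4.038×10⁶ m.
Vis-viva: v² = μ(2/r − 1/a) = 5.168×10¹¹ × (1.701×10⁻⁶ − 2.477×10⁻⁷) = 7.509×10⁵ m²/s².
v = 866.5 m/s.

v ≈ 866.5 m/s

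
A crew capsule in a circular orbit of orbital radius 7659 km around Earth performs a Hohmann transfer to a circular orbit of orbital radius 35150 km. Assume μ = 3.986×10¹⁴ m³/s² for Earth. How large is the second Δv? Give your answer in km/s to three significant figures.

r₁ = 7659 km = 7.659×10⁶ m.
r₂ = 35150 km = 3.515×10⁷ m.
Transfer ellipse a_t = (r₁ + r₂)/2 = 2.140×10⁷ m.
At r₁: circular v_c1 = √(μ/r₁) = 7214 m/s; transfer-perigee v_p = √[μ(2/r₁ − 1/a_t)] = 9245 m/s.
At r₂: circular v_c2 = √(μ/r₂) = 3367 m/s; transfer-apogee v_a = √[μ(2/r₂ − 1/a_t)] = 2014 m/s.
Δv₂ = v_c2 − v_a = 1353 m/s.
= 1.353 km/s.

Δv ≈ 1.35 km/s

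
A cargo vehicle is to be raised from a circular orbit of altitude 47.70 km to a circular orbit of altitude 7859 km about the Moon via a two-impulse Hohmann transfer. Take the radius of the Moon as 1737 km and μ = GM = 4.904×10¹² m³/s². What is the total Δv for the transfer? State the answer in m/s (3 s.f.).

Δv_total ≈ 809 m/s

r₁ = 1737 + 47.70 = 1784.7 km = 1.7847×10⁶ m.
r₂ = 1737 + 7859 = 9596.0 km = 9.5960×10⁶ m.
Transfer ellipse a_t = (r₁ + r₂)/2 = 5.690×10⁶ m.
At r₁: circular v_c1 = √(μ/r₁) = 1658 m/s; transfer-perilune v_p = √[μ(2/r₁ − 1/a_t)] = 2153 m/s.
Δv₁ = v_p − v_c1 = 495.0 m/s.
At r₂: circular v_c2 = √(μ/r₂) = 714.9 m/s; transfer-apolune v_a = √[μ(2/r₂ − 1/a_t)] = 400.4 m/s.
Δv₂ = v_c2 − v_a = 314.5 m/s.
Total Δv = Δv₁ + Δv₂ = 809.5 m/s.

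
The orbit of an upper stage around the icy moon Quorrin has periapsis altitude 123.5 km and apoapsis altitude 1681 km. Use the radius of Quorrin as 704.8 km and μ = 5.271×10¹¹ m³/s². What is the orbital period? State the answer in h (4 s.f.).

T ≈ 4.898 h

r_p = 704.8 + 123.5 = 828.30 km = 8.2830×10⁵ m.
r_a = 704.8 + 1681 = 2385.8 km = 2.3858×10⁶ m.
Semi-major axis a = (r_p + r_a)/2 = (828.30 + 2385.8)/2 = 1607.1 km = 1.607×10⁶ m.
By Kepler's third law T = 2π√(a³/μ) = 2π × 2.806×10³ = 1.763×10⁴ s.
= 4.898 h.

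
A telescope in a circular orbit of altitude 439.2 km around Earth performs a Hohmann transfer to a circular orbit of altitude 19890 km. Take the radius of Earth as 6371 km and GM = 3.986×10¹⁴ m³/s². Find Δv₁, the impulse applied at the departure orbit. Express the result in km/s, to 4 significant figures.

Δv ≈ 1.991 km/s

r₁ = 6371 + 439.2 = 6810.2 km = 6.8102×10⁶ m.
r₂ = 6371 + 19890 = 26261 km = 2.6261×10⁷ m.
Transfer ellipse a_t = (r₁ + r₂)/2 = 1.654×10⁷ m.
At r₁: circular v_c1 = √(μ/r₁) = 7650 m/s; transfer-perigee v_p = √[μ(2/r₁ − 1/a_t)] = 9641 m/s.
Δv₁ = v_p − v_c1 = 1991 m/s.
= 1.991 km/s.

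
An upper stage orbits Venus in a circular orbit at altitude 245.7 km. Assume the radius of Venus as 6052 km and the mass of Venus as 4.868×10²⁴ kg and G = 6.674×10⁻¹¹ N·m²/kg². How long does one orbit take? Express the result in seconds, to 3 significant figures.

T ≈ 5510 seconds

μ = GM = 6.674×10⁻¹¹ × 4.868×10²⁴ = 3.249×10¹⁴ m³/s².
r = 6052 + 245.7 = 6297.7 km = 6.2977×10⁶ m.
Kepler's third law: T = 2π√(r³/μ) = 2π√((6.298×10⁶)³ / 3.249×10¹⁴).
r³/μ = 7.688×10⁵ s², so T = 2π × 8.768×10² = 5.509×10³ s.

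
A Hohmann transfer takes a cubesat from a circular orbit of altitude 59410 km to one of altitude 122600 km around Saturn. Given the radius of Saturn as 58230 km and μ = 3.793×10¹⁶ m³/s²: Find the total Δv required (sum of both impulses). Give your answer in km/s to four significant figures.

Δv_total ≈ 3.434 km/s

r₁ = 58230 + 59410 = 117640 km = 1.1764×10⁸ m.
r₂ = 58230 + 122600 = 180830 km = 1.8083×10⁸ m.
Transfer ellipse a_t = (r₁ + r₂)/2 = 1.492×10⁸ m.
At r₁: circular v_c1 = √(μ/r₁) = 17960 m/s; transfer-perikrone v_p = √[μ(2/r₁ − 1/a_t)] = 19770 m/s.
Δv₁ = v_p − v_c1 = 1810 m/s.
At r₂: circular v_c2 = √(μ/r₂) = 14480 m/s; transfer-apokrone v_a = √[μ(2/r₂ − 1/a_t)] = 12860 m/s.
Δv₂ = v_c2 − v_a = 1624 m/s.
Total Δv = Δv₁ + Δv₂ = 3434 m/s = 3.434 km/s.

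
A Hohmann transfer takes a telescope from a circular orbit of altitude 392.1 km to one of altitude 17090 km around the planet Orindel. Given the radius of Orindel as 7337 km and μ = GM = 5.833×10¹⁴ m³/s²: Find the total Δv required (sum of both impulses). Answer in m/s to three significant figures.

Δv_total ≈ 3520 m/s

r₁ = 7337 + 392.1 = 7729.1 km = 7.7291×10⁶ m.
r₂ = 7337 + 17090 = 24427 km = 2.4427×10⁷ m.
Transfer ellipse a_t = (r₁ + r₂)/2 = 1.608×10⁷ m.
At r₁: circular v_c1 = √(μ/r₁) = 8687 m/s; transfer-periapsis v_p = √[μ(2/r₁ − 1/a_t)] = 10710 m/s.
Δv₁ = v_p − v_c1 = 2021 m/s.
At r₂: circular v_c2 = √(μ/r₂) = 4887 m/s; transfer-apoapsis v_a = √[μ(2/r₂ − 1/a_t)] = 3388 m/s.
Δv₂ = v_c2 − v_a = 1499 m/s.
Total Δv = Δv₁ + Δv₂ = 3519 m/s.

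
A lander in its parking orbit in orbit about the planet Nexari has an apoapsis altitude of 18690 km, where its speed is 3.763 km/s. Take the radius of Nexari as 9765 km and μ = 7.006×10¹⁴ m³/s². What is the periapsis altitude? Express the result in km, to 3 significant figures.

r_a = 9765 + 18690 = 28455 km = 2.846×10⁷ m.
Specific energy ε = v²/2 − μ/r = -1.754×10⁷ J/kg, so a = −μ/(2ε) = 1.997×10⁷ m.
The apsides satisfy r_p + r_a = 2a, so the periapsis radius is 2a − r_a = 1.149×10⁷ m = 11485 km.
Periapsis altitude = 11485 − 9765 = 1720.1 km.

periapsis altitude ≈ 1720 km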